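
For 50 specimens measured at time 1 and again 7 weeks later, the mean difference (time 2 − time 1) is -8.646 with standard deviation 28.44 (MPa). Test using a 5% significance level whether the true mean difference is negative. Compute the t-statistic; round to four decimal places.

H0: μ_d = 0; H1: μ_d < 0 (paired t-test on the differences, left-tailed).
t = d̄/(s_d/√n) = -8.646/(28.44/√50) = -2.1497
df = n − 1 = 49
p-value = P(T ≤ -2.1497) ≈ 0.018
Since p ≈ 0.018 < α = 0.05, reject H0; the data support H1.

-2.1497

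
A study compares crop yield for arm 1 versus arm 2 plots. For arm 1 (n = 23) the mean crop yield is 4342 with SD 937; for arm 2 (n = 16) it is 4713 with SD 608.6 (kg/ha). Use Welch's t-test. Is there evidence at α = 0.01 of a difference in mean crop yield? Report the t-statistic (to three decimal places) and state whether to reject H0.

t = -1.498; fail to reject H0

Let group 1 = arm 1, group 2 = arm 2. H0: μ_1 = μ_2; H1: μ_1 ≠ μ_2 (Welch's two-sample t-test, two-sided).
t = (x̄_1 − x̄_2)/√(s_1²/n_1 + s_2²/n_2) = (4342 − 4713)/√(937²/23 + 608.6²/16) = -1.498
Welch–Satterthwaite df ≈ 36.88
Two-sided p-value ≈ 0.1426
Since p ≈ 0.1426 > α = 0.01, fail to reject H0; the evidence is not statistically significant.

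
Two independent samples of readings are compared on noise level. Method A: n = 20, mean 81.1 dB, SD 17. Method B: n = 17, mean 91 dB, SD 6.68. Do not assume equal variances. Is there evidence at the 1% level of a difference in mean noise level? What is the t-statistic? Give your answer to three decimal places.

-2.396

Let group 1 = method A, group 2 = method B. H0: μ_1 = μ_2; H1: μ_1 ≠ μ_2 (Welch's two-sample t-test, two-sided).
t = (x̄_1 − x̄_2)/√(s_1²/n_1 + s_2²/n_2) = (81.1 − 91)/√(17²/20 + 6.68²/17) = -2.396
Welch–Satterthwaite df ≈ 25.53
Two-sided p-value ≈ 0.0242
Since p ≈ 0.0242 > α = 0.01, fail to reject H0; the data do not provide sufficient evidence against H0.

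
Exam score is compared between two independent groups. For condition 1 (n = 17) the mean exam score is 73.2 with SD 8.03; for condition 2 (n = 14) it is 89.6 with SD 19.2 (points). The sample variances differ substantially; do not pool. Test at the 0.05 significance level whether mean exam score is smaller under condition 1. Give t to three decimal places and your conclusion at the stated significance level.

Let group 1 = condition 1, group 2 = condition 2. H0: μ_1 = μ_2; H1: μ_1 < μ_2 (Welch's two-sample t-test, left-tailed).
t = (x̄_1 − x̄_2)/√(s_1²/n_1 + s_2²/n_2) = (73.2 − 89.6)/√(8.03²/17 + 19.2²/14) = -2.988
Welch–Satterthwaite df ≈ 16.73
p-value = P(T ≤ -2.988) ≈ 0.0042
Since p ≈ 0.0042 < α = 0.05, reject H0; the data support H1.

t = -2.988; reject H0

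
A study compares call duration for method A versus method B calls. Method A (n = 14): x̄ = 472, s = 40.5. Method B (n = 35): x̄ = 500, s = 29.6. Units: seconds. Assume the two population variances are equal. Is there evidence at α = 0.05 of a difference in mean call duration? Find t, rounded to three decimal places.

Let group 1 = method A, group 2 = method B. H0: μ_1 = μ_2; H1: μ_1 ≠ μ_2 (two-sample pooled-variance t-test, two-sided).
s_p² = [(14−1)·40.5² + (35−1)·29.6²]/(14+35−2) = 1087.5
t = (472 − 500)/√[1087.5·(1/14 + 1/35)] = -2.685
df = n₁ + n₂ − 2 = 47
Two-sided p-value ≈ 0.010
Since p ≈ 0.010 < α = 0.05, reject H0; the evidence is statistically significant.

-2.685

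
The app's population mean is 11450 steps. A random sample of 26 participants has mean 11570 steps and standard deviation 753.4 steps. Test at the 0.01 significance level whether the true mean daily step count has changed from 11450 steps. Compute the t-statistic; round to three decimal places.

H0: μ = 11450; H1: μ ≠ 11450 (one-sample t-test, two-sided).
t = (x̄ − μ₀)/(s/√n) = (11570 − 11450)/(753.4/√26) = 0.812
df = n − 1 = 25
Two-sided p-value ≈ 0.424
Since p ≈ 0.424 > α = 0.01, fail to reject H0; the data do not provide sufficient evidence against H0.

0.812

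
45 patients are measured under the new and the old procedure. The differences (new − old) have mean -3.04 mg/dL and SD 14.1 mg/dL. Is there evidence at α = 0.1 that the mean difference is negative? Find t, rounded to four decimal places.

-1.4463

H0: μ_d = 0; H1: μ_d < 0 (paired t-test on the differences, left-tailed).
t = d̄/(s_d/√n) = -3.04/(14.1/√45) = -1.4463
df = n − 1 = 44
p-value = P(T ≤ -1.4463) ≈ 0.078
Since p ≈ 0.078 < α = 0.1, reject H0; the data support H1.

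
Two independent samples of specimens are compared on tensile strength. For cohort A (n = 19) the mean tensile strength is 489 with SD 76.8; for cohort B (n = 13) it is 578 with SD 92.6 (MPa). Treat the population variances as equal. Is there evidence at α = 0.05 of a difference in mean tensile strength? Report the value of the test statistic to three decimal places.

Let group 1 = cohort A, group 2 = cohort B. H0: μ_1 = μ_2; H1: μ_1 ≠ μ_2 (two-sample pooled-variance t-test, two-sided).
s_p² = [(19−1)·76.8² + (13−1)·92.6²]/(19+13−2) = 6968.85
t = (489 − 578)/√[6968.85·(1/19 + 1/13)] = -2.962
df = n₁ + n₂ − 2 = 30
Two-sided p-value ≈ 0.0059
Since p ≈ 0.0059 < α = 0.05, reject H0; the evidence is statistically significant.

-2.962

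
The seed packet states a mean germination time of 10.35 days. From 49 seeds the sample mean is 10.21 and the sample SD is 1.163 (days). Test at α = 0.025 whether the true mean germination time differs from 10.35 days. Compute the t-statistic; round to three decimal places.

H0: μ = 10.35; H1: μ ≠ 10.35 (one-sample t-test, two-sided).
t = (x̄ − μ₀)/(s/√n) = (10.21 − 10.35)/(1.163/√49) = -0.843
df = n − 1 = 48
Two-sided p-value ≈ 0.404
Since p ≈ 0.404 > α = 0.025, fail to reject H0; the evidence is not statistically significant.

-0.843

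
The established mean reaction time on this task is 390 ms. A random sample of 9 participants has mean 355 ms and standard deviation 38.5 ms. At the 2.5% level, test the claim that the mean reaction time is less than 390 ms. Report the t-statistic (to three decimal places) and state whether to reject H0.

t = -2.727; reject H0

H0: μ = 390; H1: μ < 390 (one-sample t-test, left-tailed).
t = (x̄ − μ₀)/(s/√n) = (355 − 390)/(38.5/√9) = -2.727
df = n − 1 = 8
p-value = P(T ≤ -2.727) ≈ 0.013
Since p ≈ 0.013 < α = 0.025, reject H0; the data support H1.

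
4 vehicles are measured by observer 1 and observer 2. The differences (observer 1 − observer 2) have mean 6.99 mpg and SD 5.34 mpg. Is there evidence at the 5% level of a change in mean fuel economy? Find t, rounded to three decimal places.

2.618

H0: μ_d = 0; H1: μ_d ≠ 0 (paired t-test on the differences, two-sided).
t = d̄/(s_d/√n) = 6.99/(5.34/√4) = 2.618
df = n − 1 = 3
Two-sided p-value ≈ 0.0791
Since p ≈ 0.0791 > α = 0.05, fail to reject H0; the evidence is not statistically significant.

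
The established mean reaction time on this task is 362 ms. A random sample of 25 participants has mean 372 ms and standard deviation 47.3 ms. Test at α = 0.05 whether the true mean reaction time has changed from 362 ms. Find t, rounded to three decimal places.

1.057

H0: μ = 362; H1: μ ≠ 362 (one-sample t-test, two-sided).
t = (x̄ − μ₀)/(s/√n) = (372 − 362)/(47.3/√25) = 1.057
df = n − 1 = 24
Two-sided p-value ≈ 0.301
Since p ≈ 0.301 > α = 0.05, fail to reject H0; the evidence is not statistically significant.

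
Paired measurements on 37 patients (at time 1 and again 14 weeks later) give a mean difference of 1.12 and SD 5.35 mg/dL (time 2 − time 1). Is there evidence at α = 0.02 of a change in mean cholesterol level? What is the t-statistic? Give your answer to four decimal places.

1.2734

H0: μ_d = 0; H1: μ_d ≠ 0 (paired t-test on the differences, two-sided).
t = d̄/(s_d/√n) = 1.12/(5.35/√37) = 1.2734
df = n − 1 = 36
Two-sided p-value ≈ 0.211
Since p ≈ 0.211 > α = 0.02, fail to reject H0; the data do not provide sufficient evidence against H0.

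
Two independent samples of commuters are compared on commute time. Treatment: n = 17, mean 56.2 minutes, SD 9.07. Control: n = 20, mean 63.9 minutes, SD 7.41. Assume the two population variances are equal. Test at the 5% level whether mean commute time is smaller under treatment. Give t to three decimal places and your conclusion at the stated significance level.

Let group 1 = treatment, group 2 = control. H0: μ_1 = μ_2; H1: μ_1 < μ_2 (two-sample pooled-variance t-test, left-tailed).
s_p² = [(17−1)·9.07² + (20−1)·7.41²]/(17+20−2) = 67.4141
t = (56.2 − 63.9)/√[67.4141·(1/17 + 1/20)] = -2.843
df = n₁ + n₂ − 2 = 35
p-value = P(T ≤ -2.843) ≈ 0.004
Since p ≈ 0.004 < α = 0.05, reject H0; the data support H1.

t = -2.843; reject H0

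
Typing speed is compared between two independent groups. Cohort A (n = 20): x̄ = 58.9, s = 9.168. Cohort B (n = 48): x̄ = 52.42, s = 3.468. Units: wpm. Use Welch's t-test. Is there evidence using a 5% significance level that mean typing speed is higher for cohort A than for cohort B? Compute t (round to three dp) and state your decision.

t = 3.071; reject H0

Let group 1 = cohort A, group 2 = cohort B. H0: μ_1 = μ_2; H1: μ_1 > μ_2 (Welch's two-sample t-test, right-tailed).
t = (x̄_1 − x̄_2)/√(s_1²/n_1 + s_2²/n_2) = (58.9 − 52.42)/√(9.168²/20 + 3.468²/48) = 3.071
Welch–Satterthwaite df ≈ 21.30
p-value = P(T ≥ 3.071) ≈ 0.003
Since p ≈ 0.003 < α = 0.05, reject H0; the evidence is statistically significant.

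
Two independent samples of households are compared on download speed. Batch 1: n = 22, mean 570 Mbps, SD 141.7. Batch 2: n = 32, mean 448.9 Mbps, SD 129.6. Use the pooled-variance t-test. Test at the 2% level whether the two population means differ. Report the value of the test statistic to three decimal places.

Let group 1 = batch 1, group 2 = batch 2. H0: μ_1 = μ_2; H1: μ_1 ≠ μ_2 (two-sample pooled-variance t-test, two-sided).
s_p² = [(22−1)·141.7² + (32−1)·129.6²]/(22+32−2) = 18121.9
t = (570 − 448.9)/√[18121.9·(1/22 + 1/32)] = 3.248
df = n₁ + n₂ − 2 = 52
Two-sided p-value ≈ 0.002
Since p ≈ 0.002 < α = 0.02, reject H0; the data support H1.

3.248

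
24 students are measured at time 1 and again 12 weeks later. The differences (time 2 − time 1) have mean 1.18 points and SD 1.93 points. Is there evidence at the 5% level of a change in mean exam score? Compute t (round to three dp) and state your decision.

t = 2.995; reject H0

H0: μ_d = 0; H1: μ_d ≠ 0 (paired t-test on the differences, two-sided).
t = d̄/(s_d/√n) = 1.18/(1.93/√24) = 2.995
df = n − 1 = 23
Two-sided p-value ≈ 0.006
Since p ≈ 0.006 < α = 0.05, reject H0; the evidence is statistically significant.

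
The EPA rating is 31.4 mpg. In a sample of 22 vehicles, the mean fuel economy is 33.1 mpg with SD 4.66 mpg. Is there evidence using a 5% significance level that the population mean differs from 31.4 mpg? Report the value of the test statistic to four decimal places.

H0: μ = 31.4; H1: μ ≠ 31.4 (one-sample t-test, two-sided).
t = (x̄ − μ₀)/(s/√n) = (33.1 − 31.4)/(4.66/√22) = 1.7111
df = n − 1 = 21
Two-sided p-value ≈ 0.102
Since p ≈ 0.102 > α = 0.05, fail to reject H0; the evidence is not statistically significant.

1.7111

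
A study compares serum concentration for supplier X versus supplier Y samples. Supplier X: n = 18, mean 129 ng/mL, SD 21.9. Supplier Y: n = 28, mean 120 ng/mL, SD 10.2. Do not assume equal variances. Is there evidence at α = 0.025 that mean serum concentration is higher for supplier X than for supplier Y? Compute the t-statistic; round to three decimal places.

1.633

Let group 1 = supplier X, group 2 = supplier Y. H0: μ_1 = μ_2; H1: μ_1 > μ_2 (Welch's two-sample t-test, right-tailed).
t = (x̄_1 − x̄_2)/√(s_1²/n_1 + s_2²/n_2) = (129 − 120)/√(21.9²/18 + 10.2²/28) = 1.633
Welch–Satterthwaite df ≈ 21.80
p-value = P(T ≥ 1.633) ≈ 0.0584
Since p ≈ 0.0584 > α = 0.025, fail to reject H0; the evidence is not statistically significant.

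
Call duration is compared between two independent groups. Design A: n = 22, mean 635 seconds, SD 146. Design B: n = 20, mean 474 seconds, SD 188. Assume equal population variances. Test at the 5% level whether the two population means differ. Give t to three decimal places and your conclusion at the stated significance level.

t = 3.115; reject H0

Let group 1 = design A, group 2 = design B. H0: μ_1 = μ_2; H1: μ_1 ≠ μ_2 (two-sample pooled-variance t-test, two-sided).
s_p² = [(22−1)·146² + (20−1)·188²]/(22+20−2) = 27979.3
t = (635 − 474)/√[27979.3·(1/22 + 1/20)] = 3.115
df = n₁ + n₂ − 2 = 40
Two-sided p-value ≈ 0.003
Since p ≈ 0.003 < α = 0.05, reject H0; the data support H1.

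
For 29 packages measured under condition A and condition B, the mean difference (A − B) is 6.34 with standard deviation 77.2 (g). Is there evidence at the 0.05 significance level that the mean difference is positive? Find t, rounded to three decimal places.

0.442

H0: μ_d = 0; H1: μ_d > 0 (paired t-test on the differences, right-tailed).
t = d̄/(s_d/√n) = 6.34/(77.2/√29) = 0.442
df = n − 1 = 28
p-value = P(T ≥ 0.442) ≈ 0.3309
Since p ≈ 0.3309 > α = 0.05, fail to reject H0; the data do not provide sufficient evidence against H0.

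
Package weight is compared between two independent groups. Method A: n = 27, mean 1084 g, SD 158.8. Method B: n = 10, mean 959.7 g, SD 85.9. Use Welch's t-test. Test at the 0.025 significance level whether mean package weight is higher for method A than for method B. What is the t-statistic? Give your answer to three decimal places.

Let group 1 = method A, group 2 = method B. H0: μ_1 = μ_2; H1: μ_1 > μ_2 (Welch's two-sample t-test, right-tailed).
t = (x̄_1 − x̄_2)/√(s_1²/n_1 + s_2²/n_2) = (1084 − 959.7)/√(158.8²/27 + 85.9²/10) = 3.040
Welch–Satterthwaite df ≈ 29.72
p-value = P(T ≥ 3.040) ≈ 0.0025
Since p ≈ 0.0025 < α = 0.025, reject H0; the evidence is statistically significant.

3.040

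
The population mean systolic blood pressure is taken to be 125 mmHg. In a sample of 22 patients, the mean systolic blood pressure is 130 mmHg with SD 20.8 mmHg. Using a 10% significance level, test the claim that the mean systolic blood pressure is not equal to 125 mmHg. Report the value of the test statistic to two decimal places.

H0: μ = 125; H1: μ ≠ 125 (one-sample t-test, two-sided).
t = (x̄ − μ₀)/(s/√n) = (130 − 125)/(20.8/√22) = 1.13
df = n − 1 = 21
Two-sided p-value ≈ 0.272
Since p ≈ 0.272 > α = 0.1, fail to reject H0; the data do not provide sufficient evidence against H0.

1.13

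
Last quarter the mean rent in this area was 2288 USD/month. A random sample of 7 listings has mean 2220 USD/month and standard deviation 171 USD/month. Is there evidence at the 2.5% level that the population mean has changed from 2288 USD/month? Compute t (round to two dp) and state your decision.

H0: μ = 2288; H1: μ ≠ 2288 (one-sample t-test, two-sided).
t = (x̄ − μ₀)/(s/√n) = (2220 − 2288)/(171/√7) = -1.05
df = n − 1 = 6
Two-sided p-value ≈ 0.3333
Since p ≈ 0.3333 > α = 0.025, fail to reject H0; the evidence is not statistically significant.

t = -1.05; fail to reject H0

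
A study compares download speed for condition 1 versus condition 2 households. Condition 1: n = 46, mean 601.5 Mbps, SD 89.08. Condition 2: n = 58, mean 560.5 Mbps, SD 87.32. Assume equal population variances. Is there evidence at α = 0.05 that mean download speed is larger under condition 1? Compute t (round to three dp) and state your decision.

Let group 1 = condition 1, group 2 = condition 2. H0: μ_1 = μ_2; H1: μ_1 > μ_2 (two-sample pooled-variance t-test, right-tailed).
s_p² = [(46−1)·89.08² + (58−1)·87.32²]/(46+58−2) = 7761.75
t = (601.5 − 560.5)/√[7761.75·(1/46 + 1/58)] = 2.357
df = n₁ + n₂ − 2 = 102
p-value = P(T ≥ 2.357) ≈ 0.010
Since p ≈ 0.010 < α = 0.05, reject H0; the data support H1.

t = 2.357; reject H0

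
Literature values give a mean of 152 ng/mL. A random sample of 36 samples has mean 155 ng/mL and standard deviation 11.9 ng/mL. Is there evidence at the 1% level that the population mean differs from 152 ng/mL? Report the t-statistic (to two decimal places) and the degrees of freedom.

H0: μ = 152; H1: μ ≠ 152 (one-sample t-test, two-sided).
t = (x̄ − μ₀)/(s/√n) = (155 − 152)/(11.9/√36) = 1.51
df = n − 1 = 35
Two-sided p-value ≈ 0.139
Since p ≈ 0.139 > α = 0.01, fail to reject H0; the data do not provide sufficient evidence against H0.

t = 1.51, df = 35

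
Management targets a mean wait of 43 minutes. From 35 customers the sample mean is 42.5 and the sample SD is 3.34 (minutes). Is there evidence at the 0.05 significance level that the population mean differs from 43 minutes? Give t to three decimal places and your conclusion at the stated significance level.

t = -0.886; fail to reject H0

H0: μ = 43; H1: μ ≠ 43 (one-sample t-test, two-sided).
t = (x̄ − μ₀)/(s/√n) = (42.5 − 43)/(3.34/√35) = -0.886
df = n − 1 = 34
Two-sided p-value ≈ 0.382
Since p ≈ 0.382 > α = 0.05, fail to reject H0; the evidence is not statistically significant.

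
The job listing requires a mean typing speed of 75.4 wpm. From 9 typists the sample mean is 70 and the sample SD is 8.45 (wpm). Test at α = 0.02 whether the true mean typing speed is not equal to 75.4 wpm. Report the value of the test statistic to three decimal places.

-1.917

H0: μ = 75.4; H1: μ ≠ 75.4 (one-sample t-test, two-sided).
t = (x̄ − μ₀)/(s/√n) = (70 − 75.4)/(8.45/√9) = -1.917
df = n − 1 = 8
Two-sided p-value ≈ 0.092
Since p ≈ 0.092 > α = 0.02, fail to reject H0; the evidence is not statistically significant.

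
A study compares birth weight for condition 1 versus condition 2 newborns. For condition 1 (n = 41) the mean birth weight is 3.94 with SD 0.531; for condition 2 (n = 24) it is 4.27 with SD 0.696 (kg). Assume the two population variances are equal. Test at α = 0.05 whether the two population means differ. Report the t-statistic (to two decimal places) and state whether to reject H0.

t = -2.15; reject H0

Let group 1 = condition 1, group 2 = condition 2. H0: μ_1 = μ_2; H1: μ_1 ≠ μ_2 (two-sample pooled-variance t-test, two-sided).
s_p² = [(41−1)·0.531² + (24−1)·0.696²]/(41+24−2) = 0.355873
t = (3.94 − 4.27)/√[0.355873·(1/41 + 1/24)] = -2.15
df = n₁ + n₂ − 2 = 63
Two-sided p-value ≈ 0.035
Since p ≈ 0.035 < α = 0.05, reject H0; the data support H1.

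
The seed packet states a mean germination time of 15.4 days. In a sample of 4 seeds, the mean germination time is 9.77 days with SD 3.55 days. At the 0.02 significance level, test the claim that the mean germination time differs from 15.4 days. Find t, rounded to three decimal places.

-3.172

H0: μ = 15.4; H1: μ ≠ 15.4 (one-sample t-test, two-sided).
t = (x̄ − μ₀)/(s/√n) = (9.77 − 15.4)/(3.55/√4) = -3.172
df = n − 1 = 3
Two-sided p-value ≈ 0.050
Since p ≈ 0.050 > α = 0.02, fail to reject H0; the evidence is not statistically significant.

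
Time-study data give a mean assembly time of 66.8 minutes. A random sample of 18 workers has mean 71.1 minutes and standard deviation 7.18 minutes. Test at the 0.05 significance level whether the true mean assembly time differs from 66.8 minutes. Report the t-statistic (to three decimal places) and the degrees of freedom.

H0: μ = 66.8; H1: μ ≠ 66.8 (one-sample t-test, two-sided).
t = (x̄ − μ₀)/(s/√n) = (71.1 − 66.8)/(7.18/√18) = 2.541
df = n − 1 = 17
Two-sided p-value ≈ 0.021
Since p ≈ 0.021 < α = 0.05, reject H0; the evidence is statistically significant.

t = 2.541, df = 17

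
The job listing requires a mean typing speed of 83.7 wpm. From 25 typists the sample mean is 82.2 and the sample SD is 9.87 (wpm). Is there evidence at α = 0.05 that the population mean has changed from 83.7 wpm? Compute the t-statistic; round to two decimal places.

-0.76

H0: μ = 83.7; H1: μ ≠ 83.7 (one-sample t-test, two-sided).
t = (x̄ − μ₀)/(s/√n) = (82.2 − 83.7)/(9.87/√25) = -0.76
df = n − 1 = 24
Two-sided p-value ≈ 0.4547
Since p ≈ 0.4547 > α = 0.05, fail to reject H0; the evidence is not statistically significant.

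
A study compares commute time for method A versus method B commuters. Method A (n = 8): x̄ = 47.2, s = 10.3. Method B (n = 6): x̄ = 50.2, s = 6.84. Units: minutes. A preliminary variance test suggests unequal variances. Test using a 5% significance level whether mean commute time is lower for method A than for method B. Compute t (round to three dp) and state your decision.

t = -0.654; fail to reject H0

Let group 1 = method A, group 2 = method B. H0: μ_1 = μ_2; H1: μ_1 < μ_2 (Welch's two-sample t-test, left-tailed).
t = (x̄_1 − x̄_2)/√(s_1²/n_1 + s_2²/n_2) = (47.2 − 50.2)/√(10.3²/8 + 6.84²/6) = -0.654
Welch–Satterthwaite df ≈ 11.89
p-value = P(T ≤ -0.654) ≈ 0.2629
Since p ≈ 0.2629 > α = 0.05, fail to reject H0; the evidence is not statistically significant.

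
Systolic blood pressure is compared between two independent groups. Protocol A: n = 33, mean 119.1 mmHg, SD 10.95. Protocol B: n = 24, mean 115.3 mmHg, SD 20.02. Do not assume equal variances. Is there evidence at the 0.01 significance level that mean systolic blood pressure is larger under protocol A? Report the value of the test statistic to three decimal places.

0.843

Let group 1 = protocol A, group 2 = protocol B. H0: μ_1 = μ_2; H1: μ_1 > μ_2 (Welch's two-sample t-test, right-tailed).
t = (x̄_1 − x̄_2)/√(s_1²/n_1 + s_2²/n_2) = (119.1 − 115.3)/√(10.95²/33 + 20.02²/24) = 0.843
Welch–Satterthwaite df ≈ 32.98
p-value = P(T ≥ 0.843) ≈ 0.2027
Since p ≈ 0.2027 > α = 0.01, fail to reject H0; the evidence is not statistically significant.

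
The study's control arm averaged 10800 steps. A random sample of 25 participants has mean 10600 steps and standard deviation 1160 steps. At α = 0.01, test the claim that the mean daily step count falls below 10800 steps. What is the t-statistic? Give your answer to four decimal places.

H0: μ = 10800; H1: μ < 10800 (one-sample t-test, left-tailed).
t = (x̄ − μ₀)/(s/√n) = (10600 − 10800)/(1160/√25) = -0.8621
df = n − 1 = 24
p-value = P(T ≤ -0.8621) ≈ 0.1986
Since p ≈ 0.1986 > α = 0.01, fail to reject H0; the evidence is not statistically significant.

-0.8621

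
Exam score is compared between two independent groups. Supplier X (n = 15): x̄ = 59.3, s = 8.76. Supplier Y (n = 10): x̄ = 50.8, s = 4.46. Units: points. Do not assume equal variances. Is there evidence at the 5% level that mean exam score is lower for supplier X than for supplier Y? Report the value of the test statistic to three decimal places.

3.189

Let group 1 = supplier X, group 2 = supplier Y. H0: μ_1 = μ_2; H1: μ_1 < μ_2 (Welch's two-sample t-test, left-tailed).
t = (x̄_1 − x̄_2)/√(s_1²/n_1 + s_2²/n_2) = (59.3 − 50.8)/√(8.76²/15 + 4.46²/10) = 3.189
Welch–Satterthwaite df ≈ 21.86
p-value = P(T ≤ 3.189) ≈ 0.9979
Since p ≈ 0.9979 > α = 0.05, fail to reject H0; the evidence is not statistically significant.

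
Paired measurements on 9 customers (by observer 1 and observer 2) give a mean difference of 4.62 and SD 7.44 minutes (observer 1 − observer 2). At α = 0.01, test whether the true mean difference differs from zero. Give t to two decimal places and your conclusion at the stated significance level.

t = 1.86; fail to reject H0

H0: μ_d = 0; H1: μ_d ≠ 0 (paired t-test on the differences, two-sided).
t = d̄/(s_d/√n) = 4.62/(7.44/√9) = 1.86
df = n − 1 = 8
Two-sided p-value ≈ 0.0995
Since p ≈ 0.0995 > α = 0.01, fail to reject H0; the evidence is not statistically significant.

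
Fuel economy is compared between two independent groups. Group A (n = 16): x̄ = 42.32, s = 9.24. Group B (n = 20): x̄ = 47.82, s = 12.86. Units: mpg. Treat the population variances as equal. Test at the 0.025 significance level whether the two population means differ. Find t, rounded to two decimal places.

-1.44

Let group 1 = group A, group 2 = group B. H0: μ_1 = μ_2; H1: μ_1 ≠ μ_2 (two-sample pooled-variance t-test, two-sided).
s_p² = [(16−1)·9.24² + (20−1)·12.86²]/(16+20−2) = 130.085
t = (42.32 − 47.82)/√[130.085·(1/16 + 1/20)] = -1.44
df = n₁ + n₂ − 2 = 34
Two-sided p-value ≈ 0.160
Since p ≈ 0.160 > α = 0.025, fail to reject H0; the evidence is not statistically significant.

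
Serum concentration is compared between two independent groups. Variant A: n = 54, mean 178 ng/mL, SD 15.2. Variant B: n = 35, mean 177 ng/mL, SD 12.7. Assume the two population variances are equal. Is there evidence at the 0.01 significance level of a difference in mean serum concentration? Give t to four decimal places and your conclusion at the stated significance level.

t = 0.3228; fail to reject H0

Let group 1 = variant A, group 2 = variant B. H0: μ_1 = μ_2; H1: μ_1 ≠ μ_2 (two-sample pooled-variance t-test, two-sided).
s_p² = [(54−1)·15.2² + (35−1)·12.7²]/(54+35−2) = 203.781
t = (178 − 177)/√[203.781·(1/54 + 1/35)] = 0.3228
df = n₁ + n₂ − 2 = 87
Two-sided p-value ≈ 0.7476
Since p ≈ 0.7476 > α = 0.01, fail to reject H0; the data do not provide sufficient evidence against H0.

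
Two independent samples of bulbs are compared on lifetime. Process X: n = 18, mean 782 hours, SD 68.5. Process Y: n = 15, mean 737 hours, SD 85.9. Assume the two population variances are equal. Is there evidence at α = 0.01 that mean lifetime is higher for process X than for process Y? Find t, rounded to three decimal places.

1.675

Let group 1 = process X, group 2 = process Y. H0: μ_1 = μ_2; H1: μ_1 > μ_2 (two-sample pooled-variance t-test, right-tailed).
s_p² = [(18−1)·68.5² + (15−1)·85.9²]/(18+15−2) = 5905.54
t = (782 − 737)/√[5905.54·(1/18 + 1/15)] = 1.675
df = n₁ + n₂ − 2 = 31
p-value = P(T ≥ 1.675) ≈ 0.0520
Since p ≈ 0.0520 > α = 0.01, fail to reject H0; the data do not provide sufficient evidence against H0.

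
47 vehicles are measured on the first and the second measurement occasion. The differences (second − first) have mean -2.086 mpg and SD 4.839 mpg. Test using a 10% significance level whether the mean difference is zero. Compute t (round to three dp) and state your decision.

H0: μ_d = 0; H1: μ_d ≠ 0 (paired t-test on the differences, two-sided).
t = d̄/(s_d/√n) = -2.086/(4.839/√47) = -2.955
df = n − 1 = 46
Two-sided p-value ≈ 0.0049
Since p ≈ 0.0049 < α = 0.1, reject H0; the data support H1.

t = -2.955; reject H0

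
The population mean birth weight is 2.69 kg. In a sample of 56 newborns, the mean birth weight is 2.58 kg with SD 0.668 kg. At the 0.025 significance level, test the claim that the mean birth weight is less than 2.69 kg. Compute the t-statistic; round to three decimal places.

-1.232

H0: μ = 2.69; H1: μ < 2.69 (one-sample t-test, left-tailed).
t = (x̄ − μ₀)/(s/√n) = (2.58 − 2.69)/(0.668/√56) = -1.232
df = n − 1 = 55
p-value = P(T ≤ -1.232) ≈ 0.1115
Since p ≈ 0.1115 > α = 0.025, fail to reject H0; the data do not provide sufficient evidence against H0.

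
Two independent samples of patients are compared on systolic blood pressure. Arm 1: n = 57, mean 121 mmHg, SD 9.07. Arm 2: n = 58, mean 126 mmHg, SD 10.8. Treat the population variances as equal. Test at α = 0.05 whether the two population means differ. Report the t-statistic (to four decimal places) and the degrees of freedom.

t = -2.6862, df = 113

Let group 1 = arm 1, group 2 = arm 2. H0: μ_1 = μ_2; H1: μ_1 ≠ μ_2 (two-sample pooled-variance t-test, two-sided).
s_p² = [(57−1)·9.07² + (58−1)·10.8²]/(57+58−2) = 99.6046
t = (121 − 126)/√[99.6046·(1/57 + 1/58)] = -2.6862
df = n₁ + n₂ − 2 = 113
Two-sided p-value ≈ 0.008
Since p ≈ 0.008 < α = 0.05, reject H0; the evidence is statistically significant.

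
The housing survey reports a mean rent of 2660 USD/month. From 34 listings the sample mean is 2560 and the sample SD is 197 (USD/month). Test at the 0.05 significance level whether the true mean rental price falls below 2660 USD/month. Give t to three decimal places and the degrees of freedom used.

H0: μ = 2660; H1: μ < 2660 (one-sample t-test, left-tailed).
t = (x̄ − μ₀)/(s/√n) = (2560 − 2660)/(197/√34) = -2.960
df = n − 1 = 33
p-value = P(T ≤ -2.960) ≈ 0.003
Since p ≈ 0.003 < α = 0.05, reject H0; the evidence is statistically significant.

t = -2.960, df = 33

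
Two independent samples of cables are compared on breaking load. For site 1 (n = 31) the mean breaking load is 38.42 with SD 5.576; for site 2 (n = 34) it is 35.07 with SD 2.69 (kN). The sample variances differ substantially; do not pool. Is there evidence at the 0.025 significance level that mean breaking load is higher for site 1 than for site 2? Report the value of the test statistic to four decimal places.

3.0382

Let group 1 = site 1, group 2 = site 2. H0: μ_1 = μ_2; H1: μ_1 > μ_2 (Welch's two-sample t-test, right-tailed).
t = (x̄_1 − x̄_2)/√(s_1²/n_1 + s_2²/n_2) = (38.42 − 35.07)/√(5.576²/31 + 2.69²/34) = 3.0382
Welch–Satterthwaite df ≈ 42.35
p-value = P(T ≥ 3.0382) ≈ 0.002
Since p ≈ 0.002 < α = 0.025, reject H0; the evidence is statistically significant.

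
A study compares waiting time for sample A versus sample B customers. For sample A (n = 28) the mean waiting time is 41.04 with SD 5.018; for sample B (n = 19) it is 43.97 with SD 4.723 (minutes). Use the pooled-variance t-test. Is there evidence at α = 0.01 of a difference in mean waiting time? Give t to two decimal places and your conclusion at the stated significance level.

Let group 1 = sample A, group 2 = sample B. H0: μ_1 = μ_2; H1: μ_1 ≠ μ_2 (two-sample pooled-variance t-test, two-sided).
s_p² = [(28−1)·5.018² + (19−1)·4.723²]/(28+19−2) = 24.0309
t = (41.04 − 43.97)/√[24.0309·(1/28 + 1/19)] = -2.01
df = n₁ + n₂ − 2 = 45
Two-sided p-value ≈ 0.050
Since p ≈ 0.050 > α = 0.01, fail to reject H0; the evidence is not statistically significant.

t = -2.01; fail to reject H0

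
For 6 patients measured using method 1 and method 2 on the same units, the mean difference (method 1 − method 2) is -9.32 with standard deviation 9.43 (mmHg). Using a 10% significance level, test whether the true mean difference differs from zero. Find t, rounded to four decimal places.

-2.4209

H0: μ_d = 0; H1: μ_d ≠ 0 (paired t-test on the differences, two-sided).
t = d̄/(s_d/√n) = -9.32/(9.43/√6) = -2.4209
df = n − 1 = 5
Two-sided p-value ≈ 0.0600
Since p ≈ 0.0600 < α = 0.1, reject H0; the data support H1.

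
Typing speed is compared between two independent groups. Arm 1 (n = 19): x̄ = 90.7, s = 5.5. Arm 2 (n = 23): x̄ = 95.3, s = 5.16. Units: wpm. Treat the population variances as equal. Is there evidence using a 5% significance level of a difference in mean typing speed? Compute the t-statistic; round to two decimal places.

-2.79

Let group 1 = arm 1, group 2 = arm 2. H0: μ_1 = μ_2; H1: μ_1 ≠ μ_2 (two-sample pooled-variance t-test, two-sided).
s_p² = [(19−1)·5.5² + (23−1)·5.16²]/(19+23−2) = 28.2566
t = (90.7 − 95.3)/√[28.2566·(1/19 + 1/23)] = -2.79
df = n₁ + n₂ − 2 = 40
Two-sided p-value ≈ 0.0080
Since p ≈ 0.0080 < α = 0.05, reject H0; the evidence is statistically significant.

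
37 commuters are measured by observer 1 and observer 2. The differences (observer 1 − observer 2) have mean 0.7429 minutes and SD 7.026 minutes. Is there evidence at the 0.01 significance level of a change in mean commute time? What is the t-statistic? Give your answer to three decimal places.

0.643

H0: μ_d = 0; H1: μ_d ≠ 0 (paired t-test on the differences, two-sided).
t = d̄/(s_d/√n) = 0.7429/(7.026/√37) = 0.643
df = n − 1 = 36
Two-sided p-value ≈ 0.524
Since p ≈ 0.524 > α = 0.01, fail to reject H0; the evidence is not statistically significant.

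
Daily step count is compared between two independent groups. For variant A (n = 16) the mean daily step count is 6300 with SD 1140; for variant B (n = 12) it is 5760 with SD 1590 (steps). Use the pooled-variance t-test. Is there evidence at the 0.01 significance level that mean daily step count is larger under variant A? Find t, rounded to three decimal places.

Let group 1 = variant A, group 2 = variant B. H0: μ_1 = μ_2; H1: μ_1 > μ_2 (two-sample pooled-variance t-test, right-tailed).
s_p² = [(16−1)·1140² + (12−1)·1590²]/(16+12−2) = 1819350
t = (6300 − 5760)/√[1819350·(1/16 + 1/12)] = 1.048
df = n₁ + n₂ − 2 = 26
p-value = P(T ≥ 1.048) ≈ 0.152
Since p ≈ 0.152 > α = 0.01, fail to reject H0; the data do not provide sufficient evidence against H0.

1.048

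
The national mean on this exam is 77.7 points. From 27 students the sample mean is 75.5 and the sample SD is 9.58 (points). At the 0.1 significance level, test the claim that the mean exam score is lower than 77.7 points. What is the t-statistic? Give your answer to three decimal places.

-1.193

H0: μ = 77.7; H1: μ < 77.7 (one-sample t-test, left-tailed).
t = (x̄ − μ₀)/(s/√n) = (75.5 − 77.7)/(9.58/√27) = -1.193
df = n − 1 = 26
p-value = P(T ≤ -1.193) ≈ 0.122
Since p ≈ 0.122 > α = 0.1, fail to reject H0; the evidence is not statistically significant.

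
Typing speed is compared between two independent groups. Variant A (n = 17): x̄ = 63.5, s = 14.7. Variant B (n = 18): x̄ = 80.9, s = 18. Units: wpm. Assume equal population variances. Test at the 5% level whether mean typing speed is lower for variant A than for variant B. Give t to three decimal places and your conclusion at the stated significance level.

Let group 1 = variant A, group 2 = variant B. H0: μ_1 = μ_2; H1: μ_1 < μ_2 (two-sample pooled-variance t-test, left-tailed).
s_p² = [(17−1)·14.7² + (18−1)·18²]/(17+18−2) = 271.68
t = (63.5 − 80.9)/√[271.68·(1/17 + 1/18)] = -3.121
df = n₁ + n₂ − 2 = 33
p-value = P(T ≤ -3.121) ≈ 0.002
Since p ≈ 0.002 < α = 0.05, reject H0; the evidence is statistically significant.

t = -3.121; reject H0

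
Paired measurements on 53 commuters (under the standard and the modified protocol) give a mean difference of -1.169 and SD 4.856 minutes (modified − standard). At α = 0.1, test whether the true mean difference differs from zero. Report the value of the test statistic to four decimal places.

H0: μ_d = 0; H1: μ_d ≠ 0 (paired t-test on the differences, two-sided).
t = d̄/(s_d/√n) = -1.169/(4.856/√53) = -1.7526
df = n − 1 = 52
Two-sided p-value ≈ 0.086
Since p ≈ 0.086 < α = 0.1, reject H0; the evidence is statistically significant.

-1.7526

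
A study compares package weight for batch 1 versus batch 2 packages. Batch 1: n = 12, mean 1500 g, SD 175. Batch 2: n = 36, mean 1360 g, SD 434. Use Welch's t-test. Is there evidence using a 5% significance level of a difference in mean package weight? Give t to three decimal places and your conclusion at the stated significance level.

Let group 1 = batch 1, group 2 = batch 2. H0: μ_1 = μ_2; H1: μ_1 ≠ μ_2 (Welch's two-sample t-test, two-sided).
t = (x̄_1 − x̄_2)/√(s_1²/n_1 + s_2²/n_2) = (1500 − 1360)/√(175²/12 + 434²/36) = 1.587
Welch–Satterthwaite df ≈ 44.09
Two-sided p-value ≈ 0.1197
Since p ≈ 0.1197 > α = 0.05, fail to reject H0; the data do not provide sufficient evidence against H0.

t = 1.587; fail to reject H0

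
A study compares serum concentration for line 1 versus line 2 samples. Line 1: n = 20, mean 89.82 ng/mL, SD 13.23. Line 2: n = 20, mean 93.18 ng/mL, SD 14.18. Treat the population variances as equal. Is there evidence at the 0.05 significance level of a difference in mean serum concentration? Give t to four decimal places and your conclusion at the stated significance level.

Let group 1 = line 1, group 2 = line 2. H0: μ_1 = μ_2; H1: μ_1 ≠ μ_2 (two-sample pooled-variance t-test, two-sided).
s_p² = [(20−1)·13.23² + (20−1)·14.18²]/(20+20−2) = 188.053
t = (89.82 − 93.18)/√[188.053·(1/20 + 1/20)] = -0.7748
df = n₁ + n₂ − 2 = 38
Two-sided p-value ≈ 0.4432
Since p ≈ 0.4432 > α = 0.05, fail to reject H0; the evidence is not statistically significant.

t = -0.7748; fail to reject H0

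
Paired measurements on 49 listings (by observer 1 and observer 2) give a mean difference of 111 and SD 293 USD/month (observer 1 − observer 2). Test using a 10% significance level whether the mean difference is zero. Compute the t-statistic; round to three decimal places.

H0: μ_d = 0; H1: μ_d ≠ 0 (paired t-test on the differences, two-sided).
t = d̄/(s_d/√n) = 111/(293/√49) = 2.652
df = n − 1 = 48
Two-sided p-value ≈ 0.0108
Since p ≈ 0.0108 < α = 0.1, reject H0; the data support H1.

2.652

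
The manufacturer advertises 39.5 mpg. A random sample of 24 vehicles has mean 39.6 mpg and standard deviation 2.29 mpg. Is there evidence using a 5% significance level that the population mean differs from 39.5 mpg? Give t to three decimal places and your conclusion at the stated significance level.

t = 0.214; fail to reject H0

H0: μ = 39.5; H1: μ ≠ 39.5 (one-sample t-test, two-sided).
t = (x̄ − μ₀)/(s/√n) = (39.6 − 39.5)/(2.29/√24) = 0.214
df = n − 1 = 23
Two-sided p-value ≈ 0.832
Since p ≈ 0.832 > α = 0.05, fail to reject H0; the evidence is not statistically significant.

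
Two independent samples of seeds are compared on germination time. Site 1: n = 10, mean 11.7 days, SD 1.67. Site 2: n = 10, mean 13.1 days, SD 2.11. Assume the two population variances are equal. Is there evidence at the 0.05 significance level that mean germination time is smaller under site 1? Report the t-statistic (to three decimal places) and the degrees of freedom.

t = -1.645, df = 18

Let group 1 = site 1, group 2 = site 2. H0: μ_1 = μ_2; H1: μ_1 < μ_2 (two-sample pooled-variance t-test, left-tailed).
s_p² = [(10−1)·1.67² + (10−1)·2.11²]/(10+10−2) = 3.6205
t = (11.7 − 13.1)/√[3.6205·(1/10 + 1/10)] = -1.645
df = n₁ + n₂ − 2 = 18
p-value = P(T ≤ -1.645) ≈ 0.0586
Since p ≈ 0.0586 > α = 0.05, fail to reject H0; the data do not provide sufficient evidence against H0.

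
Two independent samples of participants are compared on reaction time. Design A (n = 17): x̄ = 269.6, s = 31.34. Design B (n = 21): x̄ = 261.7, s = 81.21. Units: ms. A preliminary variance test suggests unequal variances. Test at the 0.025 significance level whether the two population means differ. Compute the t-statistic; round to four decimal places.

0.4097

Let group 1 = design A, group 2 = design B. H0: μ_1 = μ_2; H1: μ_1 ≠ μ_2 (Welch's two-sample t-test, two-sided).
t = (x̄_1 − x̄_2)/√(s_1²/n_1 + s_2²/n_2) = (269.6 − 261.7)/√(31.34²/17 + 81.21²/21) = 0.4097
Welch–Satterthwaite df ≈ 26.90
Two-sided p-value ≈ 0.6853
Since p ≈ 0.6853 > α = 0.025, fail to reject H0; the evidence is not statistically significant.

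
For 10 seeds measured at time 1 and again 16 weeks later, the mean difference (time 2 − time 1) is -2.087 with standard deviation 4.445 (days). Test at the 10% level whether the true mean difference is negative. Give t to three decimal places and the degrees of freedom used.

H0: μ_d = 0; H1: μ_d < 0 (paired t-test on the differences, left-tailed).
t = d̄/(s_d/√n) = -2.087/(4.445/√10) = -1.485
df = n − 1 = 9
p-value = P(T ≤ -1.485) ≈ 0.086
Since p ≈ 0.086 < α = 0.1, reject H0; the data support H1.

t = -1.485, df = 9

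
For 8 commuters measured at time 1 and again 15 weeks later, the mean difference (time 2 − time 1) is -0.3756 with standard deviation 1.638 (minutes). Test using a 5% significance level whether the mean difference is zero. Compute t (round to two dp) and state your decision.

t = -0.65; fail to reject H0

H0: μ_d = 0; H1: μ_d ≠ 0 (paired t-test on the differences, two-sided).
t = d̄/(s_d/√n) = -0.3756/(1.638/√8) = -0.65
df = n − 1 = 7
Two-sided p-value ≈ 0.5373
Since p ≈ 0.5373 > α = 0.05, fail to reject H0; the evidence is not statistically significant.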